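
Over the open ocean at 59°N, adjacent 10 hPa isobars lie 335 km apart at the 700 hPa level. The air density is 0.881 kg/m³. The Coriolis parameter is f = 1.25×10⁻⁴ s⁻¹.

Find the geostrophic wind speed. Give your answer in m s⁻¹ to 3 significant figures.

27.1 m s⁻¹

Pressure gradient: |∂P/∂n| = 1000 Pa / 335000 m = 2.99×10⁻³ Pa/m
Geostrophic balance (pressure-gradient force = Coriolis force):
V_g = (1/(fρ)) |∂P/∂n| = 2.99×10⁻³ / (1.25×10⁻⁴ × 0.881) = 27.1 m/s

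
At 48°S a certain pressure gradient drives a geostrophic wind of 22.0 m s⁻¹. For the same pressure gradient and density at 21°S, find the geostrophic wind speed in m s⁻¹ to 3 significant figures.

With the same pressure gradient and density, V_g ∝ 1/f ∝ 1/sin φ.
V₂ = V₁ · sin φ₁ / sin φ₂ = 22.0 × sin 48° / sin 21°
V₂ = 22.0 × 0.7431/0.3584 = 45.6 m s⁻¹

45.6 m s⁻¹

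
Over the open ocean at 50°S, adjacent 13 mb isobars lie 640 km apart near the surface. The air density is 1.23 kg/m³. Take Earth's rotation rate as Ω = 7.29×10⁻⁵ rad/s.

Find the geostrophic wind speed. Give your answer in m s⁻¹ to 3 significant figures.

Coriolis parameter at 50°S:
f = 2Ω sin φ = 2 × 7.29×10⁻⁵ × sin 50° = 1.12×10⁻⁴ s⁻¹
Pressure gradient: |∂P/∂n| = 1300 Pa / 640000 m = 2.03×10⁻³ Pa/m
Geostrophic balance (pressure-gradient force = Coriolis force):
V_g = (1/(fρ)) |∂P/∂n| = 2.03×10⁻³ / (1.12×10⁻⁴ × 1.23) = 14.8 m/s

14.8 m s⁻¹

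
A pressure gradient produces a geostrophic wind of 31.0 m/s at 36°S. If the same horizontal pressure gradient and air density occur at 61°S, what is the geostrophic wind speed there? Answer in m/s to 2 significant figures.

With the same pressure gradient and density, V_g ∝ 1/f ∝ 1/sin φ.
V₂ = V₁ · sin φ₁ / sin φ₂ = 31.0 × sin 36° / sin 61°
V₂ = 31.0 × 0.5878/0.8746 = 21 m/s

21 m/s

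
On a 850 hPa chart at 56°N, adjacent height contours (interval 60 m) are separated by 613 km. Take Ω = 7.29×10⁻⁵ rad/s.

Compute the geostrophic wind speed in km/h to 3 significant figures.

Coriolis parameter at 56°N:
f = 2Ω sin φ = 2 × 7.29×10⁻⁵ × sin 56° = 1.21×10⁻⁴ s⁻¹
Height gradient: |∂Z/∂n| = 60 m / 613000 m = 9.79×10⁻⁵
On a pressure surface, geostrophic balance gives V_g = (g/f)|∂Z/∂n|:
V_g = 9.81 × 9.79×10⁻⁵ / 1.21×10⁻⁴ = 7.94 m/s
Converting: 7.94 m/s × 3.6 = 28.6 km/h

28.6 km/h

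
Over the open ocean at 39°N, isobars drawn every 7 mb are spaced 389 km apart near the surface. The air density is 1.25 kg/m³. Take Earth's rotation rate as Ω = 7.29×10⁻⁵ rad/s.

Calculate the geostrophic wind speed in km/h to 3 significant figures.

56.5 km/h

Coriolis parameter at 39°N:
f = 2Ω sin φ = 2 × 7.29×10⁻⁵ × sin 39° = 9.18×10⁻⁵ s⁻¹
Pressure gradient: |∂P/∂n| = 700 Pa / 389000 m = 1.80×10⁻³ Pa/m
Geostrophic balance (pressure-gradient force = Coriolis force):
V_g = (1/(fρ)) |∂P/∂n| = 1.80×10⁻³ / (9.18×10⁻⁵ × 1.25) = 15.7 m/s
Converting: 15.7 m/s × 3.6 = 56.5 km/h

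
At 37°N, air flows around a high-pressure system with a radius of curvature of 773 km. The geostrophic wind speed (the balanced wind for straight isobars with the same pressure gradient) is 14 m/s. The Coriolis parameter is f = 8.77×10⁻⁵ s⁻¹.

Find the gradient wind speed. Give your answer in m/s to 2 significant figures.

20 m/s

Around a high, pressure-gradient force acts outward with centrifugal, so Coriolis balances both:
fV = (1/ρ)|∂P/∂n| + V²/R  →  V² − fR·V + fR·V_g = 0
With fR = 8.77×10⁻⁵ × 773×10³ m = 67.8 m/s:
V = [fR − √((fR)² − 4 fR V_g)]/2 = [67.8 − √(67.8² − 4×67.8×14)]/2 = 19.8 m/s
Supergeostrophic (V > V_g = 14 m/s), as expected around a high.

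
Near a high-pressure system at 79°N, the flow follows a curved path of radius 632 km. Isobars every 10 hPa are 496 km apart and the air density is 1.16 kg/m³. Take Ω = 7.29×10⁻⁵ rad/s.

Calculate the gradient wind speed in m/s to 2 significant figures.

14 m/s

Coriolis parameter at 79°N:
f = 2Ω sin φ = 2 × 7.29×10⁻⁵ × sin 79° = 1.43×10⁻⁴ s⁻¹
Pressure gradient: |∂P/∂n| = 1000 Pa / 496000 m = 2.02×10⁻³ Pa/m
Geostrophic speed: V_g = |∂P/∂n|/(fρ) = 2.02×10⁻³/(1.43×10⁻⁴ × 1.16) = 12.1 m/s
Around a high, pressure-gradient force acts outward with centrifugal, so Coriolis balances both:
fV = (1/ρ)|∂P/∂n| + V²/R  →  V² − fR·V + fR·V_g = 0
With fR = 1.43×10⁻⁴ × 632×10³ m = 90.5 m/s:
V = [fR − √((fR)² − 4 fR V_g)]/2 = [90.5 − √(90.5² − 4×90.5×12.1)]/2 = 14.5 m/s
Supergeostrophic (V > V_g = 12.1 m/s), as expected around a high.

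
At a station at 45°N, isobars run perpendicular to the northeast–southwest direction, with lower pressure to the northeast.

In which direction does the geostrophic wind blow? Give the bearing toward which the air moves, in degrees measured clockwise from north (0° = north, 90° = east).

The pressure-gradient force points toward the northeast (bearing 045°).
Geostrophic balance: in the Northern Hemisphere the Coriolis force deflects motion to the right, so the geostrophic wind blows 90° to the right of the pressure-gradient force (low pressure on the left).
Rotating 045° by 90° clockwise gives 135° — the wind blows toward the southeast.

135°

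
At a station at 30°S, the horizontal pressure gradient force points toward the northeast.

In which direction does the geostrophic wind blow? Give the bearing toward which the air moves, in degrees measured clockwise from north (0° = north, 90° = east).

315°

The pressure-gradient force points toward the northeast (bearing 045°).
Geostrophic balance: in the Southern Hemisphere the Coriolis force deflects motion to the left, so the geostrophic wind blows 90° to the left of the pressure-gradient force (low pressure on the right).
Rotating 045° by 90° counterclockwise gives 315° — the wind blows toward the northwest.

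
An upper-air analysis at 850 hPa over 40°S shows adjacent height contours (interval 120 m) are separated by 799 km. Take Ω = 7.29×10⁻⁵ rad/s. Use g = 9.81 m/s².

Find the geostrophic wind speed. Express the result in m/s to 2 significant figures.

16 m/s

Coriolis parameter at 40°S:
f = 2Ω sin φ = 2 × 7.29×10⁻⁵ × sin 40° = 9.37×10⁻⁵ s⁻¹
Height gradient: |∂Z/∂n| = 120 m / 799000 m = 1.50×10⁻⁴
On a pressure surface, geostrophic balance gives V_g = (g/f)|∂Z/∂n|:
V_g = 9.81 × 1.50×10⁻⁴ / 9.37×10⁻⁵ = 15.7 m/s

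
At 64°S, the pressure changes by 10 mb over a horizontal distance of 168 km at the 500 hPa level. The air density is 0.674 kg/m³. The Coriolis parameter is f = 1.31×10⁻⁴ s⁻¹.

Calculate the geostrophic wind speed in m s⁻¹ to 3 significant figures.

67.4 m s⁻¹

Pressure gradient: |∂P/∂n| = 1000 Pa / 168000 m = 5.95×10⁻³ Pa/m
Geostrophic balance (pressure-gradient force = Coriolis force):
V_g = (1/(fρ)) |∂P/∂n| = 5.95×10⁻³ / (1.31×10⁻⁴ × 0.674) = 67.4 m/s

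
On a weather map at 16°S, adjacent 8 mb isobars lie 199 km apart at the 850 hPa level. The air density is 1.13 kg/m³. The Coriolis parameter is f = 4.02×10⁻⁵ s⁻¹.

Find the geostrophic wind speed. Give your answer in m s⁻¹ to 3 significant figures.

Pressure gradient: |∂P/∂n| = 800 Pa / 199000 m = 4.02×10⁻³ Pa/m
Geostrophic balance (pressure-gradient force = Coriolis force):
V_g = (1/(fρ)) |∂P/∂n| = 4.02×10⁻³ / (4.02×10⁻⁵ × 1.13) = 88.5 m/s

88.5 m s⁻¹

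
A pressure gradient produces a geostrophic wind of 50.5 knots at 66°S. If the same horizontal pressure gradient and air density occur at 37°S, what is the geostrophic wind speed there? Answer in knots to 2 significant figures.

With the same pressure gradient and density, V_g ∝ 1/f ∝ 1/sin φ.
V₂ = V₁ · sin φ₁ / sin φ₂ = 50.5 × sin 66° / sin 37°
V₂ = 50.5 × 0.9135/0.6018 = 77 knots

77 knots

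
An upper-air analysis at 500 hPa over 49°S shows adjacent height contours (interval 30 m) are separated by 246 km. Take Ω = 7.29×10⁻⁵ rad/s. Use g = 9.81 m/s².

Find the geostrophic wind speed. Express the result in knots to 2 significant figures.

21 knots

Coriolis parameter at 49°S:
f = 2Ω sin φ = 2 × 7.29×10⁻⁵ × sin 49° = 1.10×10⁻⁴ s⁻¹
Height gradient: |∂Z/∂n| = 30 m / 246000 m = 1.22×10⁻⁴
On a pressure surface, geostrophic balance gives V_g = (g/f)|∂Z/∂n|:
V_g = 9.81 × 1.22×10⁻⁴ / 1.10×10⁻⁴ = 10.9 m/s
Converting: 10.9 m/s × 1.944 = 21 knots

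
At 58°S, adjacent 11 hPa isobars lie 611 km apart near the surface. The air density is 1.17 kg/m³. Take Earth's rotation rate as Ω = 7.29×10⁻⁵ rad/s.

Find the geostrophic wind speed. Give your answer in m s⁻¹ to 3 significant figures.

12.4 m s⁻¹

Coriolis parameter at 58°S:
f = 2Ω sin φ = 2 × 7.29×10⁻⁵ × sin 58° = 1.24×10⁻⁴ s⁻¹
Pressure gradient: |∂P/∂n| = 1100 Pa / 611000 m = 1.80×10⁻³ Pa/m
Geostrophic balance (pressure-gradient force = Coriolis force):
V_g = (1/(fρ)) |∂P/∂n| = 1.80×10⁻³ / (1.24×10⁻⁴ × 1.17) = 12.4 m/s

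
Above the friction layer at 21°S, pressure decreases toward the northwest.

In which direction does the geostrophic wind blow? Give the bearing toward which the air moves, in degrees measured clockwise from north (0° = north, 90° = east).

The pressure-gradient force points toward the northwest (bearing 315°).
Geostrophic balance: in the Southern Hemisphere the Coriolis force deflects motion to the left, so the geostrophic wind blows 90° to the left of the pressure-gradient force (low pressure on the right).
Rotating 315° by 90° counterclockwise gives 225° — the wind blows toward the southwest.

225°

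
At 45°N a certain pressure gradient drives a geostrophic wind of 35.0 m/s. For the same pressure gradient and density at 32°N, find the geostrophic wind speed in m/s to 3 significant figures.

46.7 m/s

With the same pressure gradient and density, V_g ∝ 1/f ∝ 1/sin φ.
V₂ = V₁ · sin φ₁ / sin φ₂ = 35.0 × sin 45° / sin 32°
V₂ = 35.0 × 0.7071/0.5299 = 46.7 m/s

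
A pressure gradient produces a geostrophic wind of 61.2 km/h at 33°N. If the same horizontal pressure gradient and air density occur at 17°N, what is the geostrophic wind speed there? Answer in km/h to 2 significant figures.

110 km/h

With the same pressure gradient and density, V_g ∝ 1/f ∝ 1/sin φ.
V₂ = V₁ · sin φ₁ / sin φ₂ = 61.2 × sin 33° / sin 17°
V₂ = 61.2 × 0.5446/0.2924 = 110 km/h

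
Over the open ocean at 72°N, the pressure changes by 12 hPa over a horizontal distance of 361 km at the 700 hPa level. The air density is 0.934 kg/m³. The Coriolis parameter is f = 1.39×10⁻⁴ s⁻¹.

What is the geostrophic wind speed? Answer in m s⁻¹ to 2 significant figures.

26 m s⁻¹

Pressure gradient: |∂P/∂n| = 1200 Pa / 361000 m = 3.32×10⁻³ Pa/m
Geostrophic balance (pressure-gradient force = Coriolis force):
V_g = (1/(fρ)) |∂P/∂n| = 3.32×10⁻³ / (1.39×10⁻⁴ × 0.934) = 25.6 m/s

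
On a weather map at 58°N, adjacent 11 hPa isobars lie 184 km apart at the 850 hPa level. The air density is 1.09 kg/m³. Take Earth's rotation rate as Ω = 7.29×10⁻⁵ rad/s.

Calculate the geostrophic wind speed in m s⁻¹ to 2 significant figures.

44 m s⁻¹

Coriolis parameter at 58°N:
f = 2Ω sin φ = 2 × 7.29×10⁻⁵ × sin 58° = 1.24×10⁻⁴ s⁻¹
Pressure gradient: |∂P/∂n| = 1100 Pa / 184000 m = 5.98×10⁻³ Pa/m
Geostrophic balance (pressure-gradient force = Coriolis force):
V_g = (1/(fρ)) |∂P/∂n| = 5.98×10⁻³ / (1.24×10⁻⁴ × 1.09) = 44.4 m/s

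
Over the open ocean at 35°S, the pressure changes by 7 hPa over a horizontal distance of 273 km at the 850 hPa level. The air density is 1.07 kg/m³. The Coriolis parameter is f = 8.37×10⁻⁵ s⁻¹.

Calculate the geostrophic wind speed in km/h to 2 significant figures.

100 km/h

Pressure gradient: |∂P/∂n| = 700 Pa / 273000 m = 2.56×10⁻³ Pa/m
Geostrophic balance (pressure-gradient force = Coriolis force):
V_g = (1/(fρ)) |∂P/∂n| = 2.56×10⁻³ / (8.37×10⁻⁵ × 1.07) = 28.6 m/s
Converting: 28.6 m/s × 3.6 = 100 km/h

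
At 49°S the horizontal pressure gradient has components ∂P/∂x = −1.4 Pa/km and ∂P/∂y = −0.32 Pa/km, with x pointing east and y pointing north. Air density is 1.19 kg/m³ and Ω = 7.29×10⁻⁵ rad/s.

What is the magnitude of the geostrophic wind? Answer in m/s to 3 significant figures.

Coriolis parameter at 49°S:
f = 2Ω sin φ = 2 × 7.29×10⁻⁵ × sin 49° = 1.10×10⁻⁴ s⁻¹
In the Southern Hemisphere f is negative: f = −1.10×10⁻⁴ s⁻¹.
Component geostrophic relations (x east, y north):
u_g = −(1/(fρ)) ∂P/∂y,  v_g = (1/(fρ)) ∂P/∂x
u_g = −(−0.32×10⁻³)/(−1.10×10⁻⁴ × 1.19) = −2.44 m/s;  v_g = (−1.4×10⁻³)/(−1.10×10⁻⁴ × 1.19) = 10.7 m/s
|V_g| = √(u_g² + v_g²) = 11.0 m/s

11.0 m/s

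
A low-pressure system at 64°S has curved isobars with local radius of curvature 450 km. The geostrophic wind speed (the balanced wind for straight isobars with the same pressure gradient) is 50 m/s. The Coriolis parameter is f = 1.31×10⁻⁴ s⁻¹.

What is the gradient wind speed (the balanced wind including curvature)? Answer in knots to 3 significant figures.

Around a low, centrifugal force acts outward with Coriolis, so pressure-gradient force balances both:
(1/ρ)|∂P/∂n| = fV + V²/R  →  V² + fR·V − fR·V_g = 0
With fR = 1.31×10⁻⁴ × 450×10³ m = 58.9 m/s:
V = [−fR + √((fR)² + 4 fR V_g)]/2 = [−58.9 + √(58.9² + 4×58.9×50)]/2 = 32.3 m/s
Subgeostrophic (V < V_g = 50 m/s), as expected around a low.
Converting: 32.3 m/s × 1.944 = 62.8 knots

62.8 knots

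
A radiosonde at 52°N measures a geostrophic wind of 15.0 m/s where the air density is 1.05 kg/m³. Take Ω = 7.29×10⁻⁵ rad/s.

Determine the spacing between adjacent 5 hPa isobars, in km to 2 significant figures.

280 km

Coriolis parameter at 52°N:
f = 2Ω sin φ = 2 × 7.29×10⁻⁵ × sin 52° = 1.15×10⁻⁴ s⁻¹
Geostrophic balance rearranged: |∂P/∂n| = f ρ V_g
|∂P/∂n| = 1.15×10⁻⁴ × 1.05 × 15.0 = 1.81×10⁻³ Pa/m
Isobar spacing: Δn = ΔP/|∂P/∂n| = 500 Pa / 1.81×10⁻³ Pa/m = 276312 m ≈ 280 km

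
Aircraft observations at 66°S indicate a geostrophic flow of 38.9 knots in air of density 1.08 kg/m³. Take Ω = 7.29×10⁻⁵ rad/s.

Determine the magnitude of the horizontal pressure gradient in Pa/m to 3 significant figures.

2.88×10⁻³ Pa/m

Coriolis parameter at 66°S:
f = 2Ω sin φ = 2 × 7.29×10⁻⁵ × sin 66° = 1.33×10⁻⁴ s⁻¹
Wind speed in SI: 38.9 knots = 20.0 m/s
Geostrophic balance rearranged: |∂P/∂n| = f ρ V_g
|∂P/∂n| = 1.33×10⁻⁴ × 1.08 × 20.0 = 2.88×10⁻³ Pa/m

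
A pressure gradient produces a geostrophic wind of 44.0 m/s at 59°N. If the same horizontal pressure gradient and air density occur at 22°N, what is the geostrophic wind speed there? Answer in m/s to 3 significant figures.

With the same pressure gradient and density, V_g ∝ 1/f ∝ 1/sin φ.
V₂ = V₁ · sin φ₁ / sin φ₂ = 44.0 × sin 59° / sin 22°
V₂ = 44.0 × 0.8572/0.3746 = 101 m/s

101 m/s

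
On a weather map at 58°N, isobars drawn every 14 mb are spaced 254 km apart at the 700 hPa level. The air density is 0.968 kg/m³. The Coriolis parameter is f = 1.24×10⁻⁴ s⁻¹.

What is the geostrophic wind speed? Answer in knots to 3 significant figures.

89.3 knots

Pressure gradient: |∂P/∂n| = 1400 Pa / 254000 m = 5.51×10⁻³ Pa/m
Geostrophic balance (pressure-gradient force = Coriolis force):
V_g = (1/(fρ)) |∂P/∂n| = 5.51×10⁻³ / (1.24×10⁻⁴ × 0.968) = 45.9 m/s
Converting: 45.9 m/s × 1.944 = 89.3 knots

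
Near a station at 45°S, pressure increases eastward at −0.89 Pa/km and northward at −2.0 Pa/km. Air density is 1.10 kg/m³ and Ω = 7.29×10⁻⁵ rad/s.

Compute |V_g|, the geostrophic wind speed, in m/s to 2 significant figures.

19 m/s

Coriolis parameter at 45°S:
f = 2Ω sin φ = 2 × 7.29×10⁻⁵ × sin 45° = 1.03×10⁻⁴ s⁻¹
In the Southern Hemisphere f is negative: f = −1.03×10⁻⁴ s⁻¹.
Component geostrophic relations (x east, y north):
u_g = −(1/(fρ)) ∂P/∂y,  v_g = (1/(fρ)) ∂P/∂x
u_g = −(−2.0×10⁻³)/(−1.03×10⁻⁴ × 1.10) = −17.6 m/s;  v_g = (−0.89×10⁻³)/(−1.03×10⁻⁴ × 1.10) = 7.85 m/s
|V_g| = √(u_g² + v_g²) = 19.3 m/s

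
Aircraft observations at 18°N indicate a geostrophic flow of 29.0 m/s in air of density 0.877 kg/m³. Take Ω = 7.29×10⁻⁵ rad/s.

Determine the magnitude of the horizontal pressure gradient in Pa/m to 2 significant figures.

1.1×10⁻³ Pa/m

Coriolis parameter at 18°N:
f = 2Ω sin φ = 2 × 7.29×10⁻⁵ × sin 18° = 4.51×10⁻⁵ s⁻¹
Geostrophic balance rearranged: |∂P/∂n| = f ρ V_g
|∂P/∂n| = 4.51×10⁻⁵ × 0.877 × 29.0 = 1.15×10⁻³ Pa/m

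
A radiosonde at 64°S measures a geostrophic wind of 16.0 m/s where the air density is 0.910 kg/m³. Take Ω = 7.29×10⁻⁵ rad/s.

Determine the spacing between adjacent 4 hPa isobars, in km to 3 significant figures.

Coriolis parameter at 64°S:
f = 2Ω sin φ = 2 × 7.29×10⁻⁵ × sin 64° = 1.31×10⁻⁴ s⁻¹
Geostrophic balance rearranged: |∂P/∂n| = f ρ V_g
|∂P/∂n| = 1.31×10⁻⁴ × 0.910 × 16.0 = 1.91×10⁻³ Pa/m
Isobar spacing: Δn = ΔP/|∂P/∂n| = 400 Pa / 1.91×10⁻³ Pa/m = 209643 m ≈ 210 km

210 km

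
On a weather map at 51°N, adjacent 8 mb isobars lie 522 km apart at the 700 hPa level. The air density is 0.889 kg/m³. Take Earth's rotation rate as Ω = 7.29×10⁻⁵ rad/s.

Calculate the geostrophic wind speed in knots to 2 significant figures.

Coriolis parameter at 51°N:
f = 2Ω sin φ = 2 × 7.29×10⁻⁵ × sin 51° = 1.13×10⁻⁴ s⁻¹
Pressure gradient: |∂P/∂n| = 800 Pa / 522000 m = 1.53×10⁻³ Pa/m
Geostrophic balance (pressure-gradient force = Coriolis force):
V_g = (1/(fρ)) |∂P/∂n| = 1.53×10⁻³ / (1.13×10⁻⁴ × 0.889) = 15.2 m/s
Converting: 15.2 m/s × 1.944 = 30 knots

30 knots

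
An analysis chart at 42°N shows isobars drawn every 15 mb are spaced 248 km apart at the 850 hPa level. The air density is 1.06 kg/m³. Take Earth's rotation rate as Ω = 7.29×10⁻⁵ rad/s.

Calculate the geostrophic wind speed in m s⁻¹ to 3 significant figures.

58.5 m s⁻¹

Coriolis parameter at 42°N:
f = 2Ω sin φ = 2 × 7.29×10⁻⁵ × sin 42° = 9.76×10⁻⁵ s⁻¹
Pressure gradient: |∂P/∂n| = 1500 Pa / 248000 m = 6.05×10⁻³ Pa/m
Geostrophic balance (pressure-gradient force = Coriolis force):
V_g = (1/(fρ)) |∂P/∂n| = 6.05×10⁻³ / (9.76×10⁻⁵ × 1.06) = 58.5 m/s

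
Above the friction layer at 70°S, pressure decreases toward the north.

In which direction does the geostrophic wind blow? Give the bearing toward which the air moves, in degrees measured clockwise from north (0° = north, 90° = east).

270°

The pressure-gradient force points toward the north (bearing 000°).
Geostrophic balance: in the Southern Hemisphere the Coriolis force deflects motion to the left, so the geostrophic wind blows 90° to the left of the pressure-gradient force (low pressure on the right).
Rotating 000° by 90° counterclockwise gives 270° — the wind blows toward the west.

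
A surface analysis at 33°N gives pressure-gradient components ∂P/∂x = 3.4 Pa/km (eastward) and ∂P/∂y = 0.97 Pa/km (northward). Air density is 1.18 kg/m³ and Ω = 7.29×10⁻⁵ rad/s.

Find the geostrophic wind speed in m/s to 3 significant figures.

Coriolis parameter at 33°N:
f = 2Ω sin φ = 2 × 7.29×10⁻⁵ × sin 33° = 7.94×10⁻⁵ s⁻¹
Component geostrophic relations (x east, y north):
u_g = −(1/(fρ)) ∂P/∂y,  v_g = (1/(fρ)) ∂P/∂x
u_g = −(0.97×10⁻³)/(7.94×10⁻⁵ × 1.18) = −10.4 m/s;  v_g = (3.4×10⁻³)/(7.94×10⁻⁵ × 1.18) = 36.3 m/s
|V_g| = √(u_g² + v_g²) = 37.7 m/s

37.7 m/s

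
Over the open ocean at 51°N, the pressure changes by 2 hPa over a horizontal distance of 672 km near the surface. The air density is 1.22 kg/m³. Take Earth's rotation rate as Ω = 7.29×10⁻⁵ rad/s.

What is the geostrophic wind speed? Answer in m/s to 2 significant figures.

Coriolis parameter at 51°N:
f = 2Ω sin φ = 2 × 7.29×10⁻⁵ × sin 51° = 1.13×10⁻⁴ s⁻¹
Pressure gradient: |∂P/∂n| = 200 Pa / 672000 m = 2.98×10⁻⁴ Pa/m
Geostrophic balance (pressure-gradient force = Coriolis force):
V_g = (1/(fρ)) |∂P/∂n| = 2.98×10⁻⁴ / (1.13×10⁻⁴ × 1.22) = 2.15 m/s

2.2 m/s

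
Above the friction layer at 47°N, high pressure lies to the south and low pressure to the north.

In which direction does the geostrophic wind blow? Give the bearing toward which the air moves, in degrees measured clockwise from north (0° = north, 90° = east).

090°

The pressure-gradient force points toward the north (bearing 000°).
Geostrophic balance: in the Northern Hemisphere the Coriolis force deflects motion to the right, so the geostrophic wind blows 90° to the right of the pressure-gradient force (low pressure on the left).
Rotating 000° by 90° clockwise gives 090° — the wind blows toward the east.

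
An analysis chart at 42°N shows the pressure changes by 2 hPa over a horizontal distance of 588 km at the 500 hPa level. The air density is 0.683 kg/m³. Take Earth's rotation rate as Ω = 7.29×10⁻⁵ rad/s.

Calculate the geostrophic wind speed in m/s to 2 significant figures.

5.1 m/s

Coriolis parameter at 42°N:
f = 2Ω sin φ = 2 × 7.29×10⁻⁵ × sin 42° = 9.76×10⁻⁵ s⁻¹
Pressure gradient: |∂P/∂n| = 200 Pa / 588000 m = 3.40×10⁻⁴ Pa/m
Geostrophic balance (pressure-gradient force = Coriolis force):
V_g = (1/(fρ)) |∂P/∂n| = 3.40×10⁻⁴ / (9.76×10⁻⁵ × 0.683) = 5.10 m/s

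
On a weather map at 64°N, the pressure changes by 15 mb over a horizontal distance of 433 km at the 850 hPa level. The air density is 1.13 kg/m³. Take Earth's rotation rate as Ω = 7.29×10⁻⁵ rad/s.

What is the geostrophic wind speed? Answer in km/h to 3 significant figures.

84.2 km/h

Coriolis parameter at 64°N:
f = 2Ω sin φ = 2 × 7.29×10⁻⁵ × sin 64° = 1.31×10⁻⁴ s⁻¹
Pressure gradient: |∂P/∂n| = 1500 Pa / 433000 m = 3.46×10⁻³ Pa/m
Geostrophic balance (pressure-gradient force = Coriolis force):
V_g = (1/(fρ)) |∂P/∂n| = 3.46×10⁻³ / (1.31×10⁻⁴ × 1.13) = 23.4 m/s
Converting: 23.4 m/s × 3.6 = 84.2 km/h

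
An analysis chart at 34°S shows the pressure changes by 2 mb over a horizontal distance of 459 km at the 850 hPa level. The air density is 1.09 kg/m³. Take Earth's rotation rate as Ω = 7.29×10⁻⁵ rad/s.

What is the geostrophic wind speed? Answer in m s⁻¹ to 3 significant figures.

4.90 m s⁻¹

Coriolis parameter at 34°S:
f = 2Ω sin φ = 2 × 7.29×10⁻⁵ × sin 34° = 8.15×10⁻⁵ s⁻¹
Pressure gradient: |∂P/∂n| = 200 Pa / 459000 m = 4.36×10⁻⁴ Pa/m
Geostrophic balance (pressure-gradient force = Coriolis force):
V_g = (1/(fρ)) |∂P/∂n| = 4.36×10⁻⁴ / (8.15×10⁻⁵ × 1.09) = 4.90 m/s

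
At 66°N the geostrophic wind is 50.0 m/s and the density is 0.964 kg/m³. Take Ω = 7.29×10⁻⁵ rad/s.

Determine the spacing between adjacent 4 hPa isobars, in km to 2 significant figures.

62 km

Coriolis parameter at 66°N:
f = 2Ω sin φ = 2 × 7.29×10⁻⁵ × sin 66° = 1.33×10⁻⁴ s⁻¹
Geostrophic balance rearranged: |∂P/∂n| = f ρ V_g
|∂P/∂n| = 1.33×10⁻⁴ × 0.964 × 50.0 = 6.42×10⁻³ Pa/m
Isobar spacing: Δn = ΔP/|∂P/∂n| = 400 Pa / 6.42×10⁻³ Pa/m = 62305 m ≈ 62 km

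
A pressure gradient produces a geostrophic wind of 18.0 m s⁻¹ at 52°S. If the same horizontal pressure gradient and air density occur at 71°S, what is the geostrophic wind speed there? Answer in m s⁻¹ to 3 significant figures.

With the same pressure gradient and density, V_g ∝ 1/f ∝ 1/sin φ.
V₂ = V₁ · sin φ₁ / sin φ₂ = 18.0 × sin 52° / sin 71°
V₂ = 18.0 × 0.7880/0.9455 = 15.0 m s⁻¹

15.0 m s⁻¹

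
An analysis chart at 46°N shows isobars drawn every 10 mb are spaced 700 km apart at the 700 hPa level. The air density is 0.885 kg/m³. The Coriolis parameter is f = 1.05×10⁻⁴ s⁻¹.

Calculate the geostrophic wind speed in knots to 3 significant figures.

Pressure gradient: |∂P/∂n| = 1000 Pa / 700000 m = 1.43×10⁻³ Pa/m
Geostrophic balance (pressure-gradient force = Coriolis force):
V_g = (1/(fρ)) |∂P/∂n| = 1.43×10⁻³ / (1.05×10⁻⁴ × 0.885) = 15.4 m/s
Converting: 15.4 m/s × 1.944 = 29.9 knots

29.9 knots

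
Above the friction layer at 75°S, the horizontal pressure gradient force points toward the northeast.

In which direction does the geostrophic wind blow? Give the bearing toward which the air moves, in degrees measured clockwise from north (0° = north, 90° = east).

315°

The pressure-gradient force points toward the northeast (bearing 045°).
Geostrophic balance: in the Southern Hemisphere the Coriolis force deflects motion to the left, so the geostrophic wind blows 90° to the left of the pressure-gradient force (low pressure on the right).
Rotating 045° by 90° counterclockwise gives 315° — the wind blows toward the northwest.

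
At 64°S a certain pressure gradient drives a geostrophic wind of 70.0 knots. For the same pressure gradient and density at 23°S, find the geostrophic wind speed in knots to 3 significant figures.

161 knots

With the same pressure gradient and density, V_g ∝ 1/f ∝ 1/sin φ.
V₂ = V₁ · sin φ₁ / sin φ₂ = 70.0 × sin 64° / sin 23°
V₂ = 70.0 × 0.8988/0.3907 = 161 knots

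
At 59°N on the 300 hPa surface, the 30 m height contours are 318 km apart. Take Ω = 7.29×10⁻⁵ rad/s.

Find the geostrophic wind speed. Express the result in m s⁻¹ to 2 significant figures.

Coriolis parameter at 59°N:
f = 2Ω sin φ = 2 × 7.29×10⁻⁵ × sin 59° = 1.25×10⁻⁴ s⁻¹
Height gradient: |∂Z/∂n| = 30 m / 318000 m = 9.43×10⁻⁵
On a pressure surface, geostrophic balance gives V_g = (g/f)|∂Z/∂n|:
V_g = 9.81 × 9.43×10⁻⁵ / 1.25×10⁻⁴ = 7.41 m/s

7.4 m s⁻¹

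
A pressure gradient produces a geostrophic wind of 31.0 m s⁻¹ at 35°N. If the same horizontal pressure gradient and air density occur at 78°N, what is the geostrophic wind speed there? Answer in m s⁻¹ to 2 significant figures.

18 m s⁻¹

With the same pressure gradient and density, V_g ∝ 1/f ∝ 1/sin φ.
V₂ = V₁ · sin φ₁ / sin φ₂ = 31.0 × sin 35° / sin 78°
V₂ = 31.0 × 0.5736/0.9781 = 18 m s⁻¹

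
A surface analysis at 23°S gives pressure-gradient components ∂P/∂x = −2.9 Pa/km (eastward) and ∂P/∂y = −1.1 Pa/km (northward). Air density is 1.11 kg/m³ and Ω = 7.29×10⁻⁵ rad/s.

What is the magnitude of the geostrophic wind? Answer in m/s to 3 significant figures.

49.0 m/s

Coriolis parameter at 23°S:
f = 2Ω sin φ = 2 × 7.29×10⁻⁵ × sin 23° = 5.70×10⁻⁵ s⁻¹
In the Southern Hemisphere f is negative: f = −5.70×10⁻⁵ s⁻¹.
Component geostrophic relations (x east, y north):
u_g = −(1/(fρ)) ∂P/∂y,  v_g = (1/(fρ)) ∂P/∂x
u_g = −(−1.1×10⁻³)/(−5.70×10⁻⁵ × 1.11) = −17.4 m/s;  v_g = (−2.9×10⁻³)/(−5.70×10⁻⁵ × 1.11) = 45.9 m/s
|V_g| = √(u_g² + v_g²) = 49.0 m/s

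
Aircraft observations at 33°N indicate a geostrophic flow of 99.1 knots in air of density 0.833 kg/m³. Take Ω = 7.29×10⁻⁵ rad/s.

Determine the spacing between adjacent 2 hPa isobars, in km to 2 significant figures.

Coriolis parameter at 33°N:
f = 2Ω sin φ = 2 × 7.29×10⁻⁵ × sin 33° = 7.94×10⁻⁵ s⁻¹
Wind speed in SI: 99.1 knots = 51.0 m/s
Geostrophic balance rearranged: |∂P/∂n| = f ρ V_g
|∂P/∂n| = 7.94×10⁻⁵ × 0.833 × 51.0 = 3.37×10⁻³ Pa/m
Isobar spacing: Δn = ΔP/|∂P/∂n| = 200 Pa / 3.37×10⁻³ Pa/m = 59307 m ≈ 59 km

59 km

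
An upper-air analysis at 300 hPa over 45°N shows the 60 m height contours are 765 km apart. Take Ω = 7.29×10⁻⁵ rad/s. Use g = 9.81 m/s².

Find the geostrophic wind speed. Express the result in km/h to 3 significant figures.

Coriolis parameter at 45°N:
f = 2Ω sin φ = 2 × 7.29×10⁻⁵ × sin 45° = 1.03×10⁻⁴ s⁻¹
Height gradient: |∂Z/∂n| = 60 m / 765000 m = 7.84×10⁻⁵
On a pressure surface, geostrophic balance gives V_g = (g/f)|∂Z/∂n|:
V_g = 9.81 × 7.84×10⁻⁵ / 1.03×10⁻⁴ = 7.46 m/s
Converting: 7.46 m/s × 3.6 = 26.9 km/h

26.9 km/h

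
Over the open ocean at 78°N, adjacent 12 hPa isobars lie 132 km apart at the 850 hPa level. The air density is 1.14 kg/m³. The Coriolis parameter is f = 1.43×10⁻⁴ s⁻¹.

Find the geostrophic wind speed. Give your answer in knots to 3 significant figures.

Pressure gradient: |∂P/∂n| = 1200 Pa / 132000 m = 9.09×10⁻³ Pa/m
Geostrophic balance (pressure-gradient force = Coriolis force):
V_g = (1/(fρ)) |∂P/∂n| = 9.09×10⁻³ / (1.43×10⁻⁴ × 1.14) = 55.8 m/s
Converting: 55.8 m/s × 1.944 = 108 knots

108 knots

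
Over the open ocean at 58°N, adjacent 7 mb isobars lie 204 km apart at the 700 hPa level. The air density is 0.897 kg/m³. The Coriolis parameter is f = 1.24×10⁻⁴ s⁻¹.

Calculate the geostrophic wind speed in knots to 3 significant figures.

Pressure gradient: |∂P/∂n| = 700 Pa / 204000 m = 3.43×10⁻³ Pa/m
Geostrophic balance (pressure-gradient force = Coriolis force):
V_g = (1/(fρ)) |∂P/∂n| = 3.43×10⁻³ / (1.24×10⁻⁴ × 0.897) = 30.8 m/s
Converting: 30.8 m/s × 1.944 = 60.0 knots

60.0 knots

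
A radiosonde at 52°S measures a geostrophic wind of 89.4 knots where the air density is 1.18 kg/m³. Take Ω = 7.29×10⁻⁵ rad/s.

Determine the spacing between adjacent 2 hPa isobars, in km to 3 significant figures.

32.1 km

Coriolis parameter at 52°S:
f = 2Ω sin φ = 2 × 7.29×10⁻⁵ × sin 52° = 1.15×10⁻⁴ s⁻¹
Wind speed in SI: 89.4 knots = 46.0 m/s
Geostrophic balance rearranged: |∂P/∂n| = f ρ V_g
|∂P/∂n| = 1.15×10⁻⁴ × 1.18 × 46.0 = 6.24×10⁻³ Pa/m
Isobar spacing: Δn = ΔP/|∂P/∂n| = 200 Pa / 6.24×10⁻³ Pa/m = 32076 m ≈ 32.1 km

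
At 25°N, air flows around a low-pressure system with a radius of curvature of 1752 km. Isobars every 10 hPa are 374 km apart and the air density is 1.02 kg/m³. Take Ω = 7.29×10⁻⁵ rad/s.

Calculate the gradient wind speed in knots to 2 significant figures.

Coriolis parameter at 25°N:
f = 2Ω sin φ = 2 × 7.29×10⁻⁵ × sin 25° = 6.16×10⁻⁵ s⁻¹
Pressure gradient: |∂P/∂n| = 1000 Pa / 374000 m = 2.67×10⁻³ Pa/m
Geostrophic speed: V_g = |∂P/∂n|/(fρ) = 2.67×10⁻³/(6.16×10⁻⁵ × 1.02) = 42.5 m/s
Around a low, centrifugal force acts outward with Coriolis, so pressure-gradient force balances both:
(1/ρ)|∂P/∂n| = fV + V²/R  →  V² + fR·V − fR·V_g = 0
With fR = 6.16×10⁻⁵ × 1752×10³ m = 108 m/s:
V = [−fR + √((fR)² + 4 fR V_g)]/2 = [−108 + √(108² + 4×108×42.5)]/2 = 32.7 m/s
Subgeostrophic (V < V_g = 42.5 m/s), as expected around a low.
Converting: 32.7 m/s × 1.944 = 63 knots

63 knots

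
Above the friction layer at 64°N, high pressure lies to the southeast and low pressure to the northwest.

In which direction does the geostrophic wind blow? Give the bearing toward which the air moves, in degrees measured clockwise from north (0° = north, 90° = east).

The pressure-gradient force points toward the northwest (bearing 315°).
Geostrophic balance: in the Northern Hemisphere the Coriolis force deflects motion to the right, so the geostrophic wind blows 90° to the right of the pressure-gradient force (low pressure on the left).
Rotating 315° by 90° clockwise gives 045° — the wind blows toward the northeast.

045°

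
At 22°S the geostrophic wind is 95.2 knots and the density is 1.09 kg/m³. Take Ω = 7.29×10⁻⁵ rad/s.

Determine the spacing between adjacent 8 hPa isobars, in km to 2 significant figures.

Coriolis parameter at 22°S:
f = 2Ω sin φ = 2 × 7.29×10⁻⁵ × sin 22° = 5.46×10⁻⁵ s⁻¹
Wind speed in SI: 95.2 knots = 49.0 m/s
Geostrophic balance rearranged: |∂P/∂n| = f ρ V_g
|∂P/∂n| = 5.46×10⁻⁵ × 1.09 × 49.0 = 2.92×10⁻³ Pa/m
Isobar spacing: Δn = ΔP/|∂P/∂n| = 800 Pa / 2.92×10⁻³ Pa/m = 274382 m ≈ 270 km

270 km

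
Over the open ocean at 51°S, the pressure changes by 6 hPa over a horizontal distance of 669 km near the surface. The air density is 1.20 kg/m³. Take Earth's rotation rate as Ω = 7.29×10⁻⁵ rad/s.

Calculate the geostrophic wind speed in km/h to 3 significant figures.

Coriolis parameter at 51°S:
f = 2Ω sin φ = 2 × 7.29×10⁻⁵ × sin 51° = 1.13×10⁻⁴ s⁻¹
Pressure gradient: |∂P/∂n| = 600 Pa / 669000 m = 8.97×10⁻⁴ Pa/m
Geostrophic balance (pressure-gradient force = Coriolis force):
V_g = (1/(fρ)) |∂P/∂n| = 8.97×10⁻⁴ / (1.13×10⁻⁴ × 1.20) = 6.60 m/s
Converting: 6.60 m/s × 3.6 = 23.7 km/h

23.7 km/h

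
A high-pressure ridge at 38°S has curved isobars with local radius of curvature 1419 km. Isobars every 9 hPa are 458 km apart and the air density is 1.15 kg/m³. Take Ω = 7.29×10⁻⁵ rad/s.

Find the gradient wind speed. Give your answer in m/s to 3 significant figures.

23.3 m/s

Coriolis parameter at 38°S:
f = 2Ω sin φ = 2 × 7.29×10⁻⁵ × sin 38° = 8.98×10⁻⁵ s⁻¹
Pressure gradient: |∂P/∂n| = 900 Pa / 458000 m = 1.97×10⁻³ Pa/m
Geostrophic speed: V_g = |∂P/∂n|/(fρ) = 1.97×10⁻³/(8.98×10⁻⁵ × 1.15) = 19.0 m/s
Around a high, pressure-gradient force acts outward with centrifugal, so Coriolis balances both:
fV = (1/ρ)|∂P/∂n| + V²/R  →  V² − fR·V + fR·V_g = 0
With fR = 8.98×10⁻⁵ × 1419×10³ m = 127 m/s:
V = [fR − √((fR)² − 4 fR V_g)]/2 = [127 − √(127² − 4×127×19)]/2 = 23.3 m/s
Supergeostrophic (V > V_g = 19 m/s), as expected around a high.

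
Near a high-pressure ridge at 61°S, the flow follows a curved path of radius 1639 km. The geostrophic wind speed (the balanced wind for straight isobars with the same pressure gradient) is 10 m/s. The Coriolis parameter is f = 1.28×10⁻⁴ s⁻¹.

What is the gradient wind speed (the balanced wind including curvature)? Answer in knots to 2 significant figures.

Around a high, pressure-gradient force acts outward with centrifugal, so Coriolis balances both:
fV = (1/ρ)|∂P/∂n| + V²/R  →  V² − fR·V + fR·V_g = 0
With fR = 1.28×10⁻⁴ × 1639×10³ m = 210 m/s:
V = [fR − √((fR)² − 4 fR V_g)]/2 = [210 − √(210² − 4×210×10)]/2 = 10.5 m/s
Supergeostrophic (V > V_g = 10 m/s), as expected around a high.
Converting: 10.5 m/s × 1.944 = 20 knots

20 knots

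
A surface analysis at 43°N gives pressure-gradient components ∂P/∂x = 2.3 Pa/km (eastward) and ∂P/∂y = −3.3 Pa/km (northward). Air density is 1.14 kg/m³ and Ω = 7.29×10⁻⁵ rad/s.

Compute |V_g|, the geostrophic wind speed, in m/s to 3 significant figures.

Coriolis parameter at 43°N:
f = 2Ω sin φ = 2 × 7.29×10⁻⁵ × sin 43° = 9.94×10⁻⁵ s⁻¹
Component geostrophic relations (x east, y north):
u_g = −(1/(fρ)) ∂P/∂y,  v_g = (1/(fρ)) ∂P/∂x
u_g = −(−3.3×10⁻³)/(9.94×10⁻⁵ × 1.14) = 29.1 m/s;  v_g = (2.3×10⁻³)/(9.94×10⁻⁵ × 1.14) = 20.3 m/s
|V_g| = √(u_g² + v_g²) = 35.5 m/s

35.5 m/s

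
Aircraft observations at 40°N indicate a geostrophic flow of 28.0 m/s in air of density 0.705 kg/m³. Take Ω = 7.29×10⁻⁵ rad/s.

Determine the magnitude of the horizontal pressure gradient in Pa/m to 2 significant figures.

1.9×10⁻³ Pa/m

Coriolis parameter at 40°N:
f = 2Ω sin φ = 2 × 7.29×10⁻⁵ × sin 40° = 9.37×10⁻⁵ s⁻¹
Geostrophic balance rearranged: |∂P/∂n| = f ρ V_g
|∂P/∂n| = 9.37×10⁻⁵ × 0.705 × 28.0 = 1.85×10⁻³ Pa/m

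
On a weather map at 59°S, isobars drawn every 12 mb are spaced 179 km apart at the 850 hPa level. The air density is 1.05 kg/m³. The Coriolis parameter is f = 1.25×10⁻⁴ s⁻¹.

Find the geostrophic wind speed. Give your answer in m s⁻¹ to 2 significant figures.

Pressure gradient: |∂P/∂n| = 1200 Pa / 179000 m = 6.70×10⁻³ Pa/m
Geostrophic balance (pressure-gradient force = Coriolis force):
V_g = (1/(fρ)) |∂P/∂n| = 6.70×10⁻³ / (1.25×10⁻⁴ × 1.05) = 51.1 m/s

51 m s⁻¹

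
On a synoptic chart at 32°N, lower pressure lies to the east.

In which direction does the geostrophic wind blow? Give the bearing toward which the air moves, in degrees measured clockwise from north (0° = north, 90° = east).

180°

The pressure-gradient force points toward the east (bearing 090°).
Geostrophic balance: in the Northern Hemisphere the Coriolis force deflects motion to the right, so the geostrophic wind blows 90° to the right of the pressure-gradient force (low pressure on the left).
Rotating 090° by 90° clockwise gives 180° — the wind blows toward the south.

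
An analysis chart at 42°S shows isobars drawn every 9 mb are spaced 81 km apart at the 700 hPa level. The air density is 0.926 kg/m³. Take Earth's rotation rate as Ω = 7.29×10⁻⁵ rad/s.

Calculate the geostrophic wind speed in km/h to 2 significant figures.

Coriolis parameter at 42°S:
f = 2Ω sin φ = 2 × 7.29×10⁻⁵ × sin 42° = 9.76×10⁻⁵ s⁻¹
Pressure gradient: |∂P/∂n| = 900 Pa / 81000 m = 1.11×10⁻² Pa/m
Geostrophic balance (pressure-gradient force = Coriolis force):
V_g = (1/(fρ)) |∂P/∂n| = 1.11×10⁻² / (9.76×10⁻⁵ × 0.926) = 123 m/s
Converting: 123 m/s × 3.6 = 440 km/h

440 km/h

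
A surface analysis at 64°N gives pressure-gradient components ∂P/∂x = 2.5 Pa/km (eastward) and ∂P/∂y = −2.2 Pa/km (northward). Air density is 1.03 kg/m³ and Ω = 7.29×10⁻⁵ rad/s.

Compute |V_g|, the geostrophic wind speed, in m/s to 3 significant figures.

Coriolis parameter at 64°N:
f = 2Ω sin φ = 2 × 7.29×10⁻⁵ × sin 64° = 1.31×10⁻⁴ s⁻¹
Component geostrophic relations (x east, y north):
u_g = −(1/(fρ)) ∂P/∂y,  v_g = (1/(fρ)) ∂P/∂x
u_g = −(−2.2×10⁻³)/(1.31×10⁻⁴ × 1.03) = 16.3 m/s;  v_g = (2.5×10⁻³)/(1.31×10⁻⁴ × 1.03) = 18.5 m/s
|V_g| = √(u_g² + v_g²) = 24.7 m/s

24.7 m/s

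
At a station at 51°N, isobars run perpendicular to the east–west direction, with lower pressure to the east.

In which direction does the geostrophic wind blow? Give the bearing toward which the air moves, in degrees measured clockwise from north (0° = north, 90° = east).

180°

The pressure-gradient force points toward the east (bearing 090°).
Geostrophic balance: in the Northern Hemisphere the Coriolis force deflects motion to the right, so the geostrophic wind blows 90° to the right of the pressure-gradient force (low pressure on the left).
Rotating 090° by 90° clockwise gives 180° — the wind blows toward the south.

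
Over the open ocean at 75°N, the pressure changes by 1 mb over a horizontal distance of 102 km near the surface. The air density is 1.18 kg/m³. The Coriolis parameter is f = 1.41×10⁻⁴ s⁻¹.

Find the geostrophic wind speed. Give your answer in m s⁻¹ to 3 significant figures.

Pressure gradient: |∂P/∂n| = 100 Pa / 102000 m = 9.80×10⁻⁴ Pa/m
Geostrophic balance (pressure-gradient force = Coriolis force):
V_g = (1/(fρ)) |∂P/∂n| = 9.80×10⁻⁴ / (1.41×10⁻⁴ × 1.18) = 5.89 m/s

5.89 m s⁻¹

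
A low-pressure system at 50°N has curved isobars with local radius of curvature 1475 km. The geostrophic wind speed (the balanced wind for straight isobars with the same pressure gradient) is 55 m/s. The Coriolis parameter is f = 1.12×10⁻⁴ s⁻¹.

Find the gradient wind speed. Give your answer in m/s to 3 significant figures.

43.5 m/s

Around a low, centrifugal force acts outward with Coriolis, so pressure-gradient force balances both:
(1/ρ)|∂P/∂n| = fV + V²/R  →  V² + fR·V − fR·V_g = 0
With fR = 1.12×10⁻⁴ × 1475×10³ m = 165 m/s:
V = [−fR + √((fR)² + 4 fR V_g)]/2 = [−165 + √(165² + 4×165×55)]/2 = 43.5 m/s
Subgeostrophic (V < V_g = 55 m/s), as expected around a low.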